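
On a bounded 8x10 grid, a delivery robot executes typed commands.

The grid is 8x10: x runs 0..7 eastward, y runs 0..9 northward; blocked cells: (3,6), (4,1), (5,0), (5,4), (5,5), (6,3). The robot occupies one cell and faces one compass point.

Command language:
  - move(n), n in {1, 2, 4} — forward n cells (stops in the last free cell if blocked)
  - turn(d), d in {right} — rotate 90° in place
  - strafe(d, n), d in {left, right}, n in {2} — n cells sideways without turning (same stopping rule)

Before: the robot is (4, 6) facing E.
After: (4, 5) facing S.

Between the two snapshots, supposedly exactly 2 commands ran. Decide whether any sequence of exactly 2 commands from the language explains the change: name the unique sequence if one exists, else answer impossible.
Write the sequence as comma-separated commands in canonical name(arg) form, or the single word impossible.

turn(right), move(1)

key: order matters: swapping turn(right) and move(1) lands elsewhere
t0: (4, 6) facing E
1. turn(right) → (4, 6) facing S
2. move(1) → (4, 5) facing S
uniquely the one of 36 2-step routes that fits.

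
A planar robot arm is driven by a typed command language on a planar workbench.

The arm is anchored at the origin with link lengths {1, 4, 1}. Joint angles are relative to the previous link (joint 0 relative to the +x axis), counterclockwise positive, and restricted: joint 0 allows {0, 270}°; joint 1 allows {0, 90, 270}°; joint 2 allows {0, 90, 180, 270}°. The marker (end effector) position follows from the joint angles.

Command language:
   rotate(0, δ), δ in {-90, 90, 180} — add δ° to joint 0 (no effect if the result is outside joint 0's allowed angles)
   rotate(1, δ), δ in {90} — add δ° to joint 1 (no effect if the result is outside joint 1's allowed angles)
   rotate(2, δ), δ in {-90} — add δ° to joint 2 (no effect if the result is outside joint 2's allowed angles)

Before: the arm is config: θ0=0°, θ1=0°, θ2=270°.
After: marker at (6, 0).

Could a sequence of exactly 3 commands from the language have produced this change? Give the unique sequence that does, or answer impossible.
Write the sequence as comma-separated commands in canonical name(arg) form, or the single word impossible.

start: config: θ0=0°, θ1=0°, θ2=270°
t=1 rotate(2, -90) ⇒ config: θ0=0°, θ1=0°, θ2=180°
t=2 rotate(2, -90) ⇒ config: θ0=0°, θ1=0°, θ2=90°
t=3 rotate(2, -90) ⇒ config: θ0=0°, θ1=0°, θ2=0°
uniquely the one of 125 3-step routes that fits.

rotate(2, -90), rotate(2, -90), rotate(2, -90)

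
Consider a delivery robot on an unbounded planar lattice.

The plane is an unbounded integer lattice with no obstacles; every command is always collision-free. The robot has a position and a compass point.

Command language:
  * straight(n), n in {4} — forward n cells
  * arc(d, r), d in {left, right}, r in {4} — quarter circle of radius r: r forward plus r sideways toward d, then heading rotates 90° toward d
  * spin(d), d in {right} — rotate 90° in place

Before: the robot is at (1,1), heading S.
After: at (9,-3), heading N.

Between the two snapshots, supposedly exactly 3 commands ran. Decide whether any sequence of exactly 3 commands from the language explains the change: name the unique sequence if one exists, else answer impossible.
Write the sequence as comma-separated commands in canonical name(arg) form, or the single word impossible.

key: cell and facing (now N) both changed — the 3 commands mix motion and turning
begin: at (1,1), heading S
step 1 (straight(4)): at (1,-3), heading S
step 2 (arc(left, 4)): at (5,-7), heading E
step 3 (arc(left, 4)): at (9,-3), heading N
uniquely the one of 64 3-step routes that fits.

straight(4), arc(left, 4), arc(left, 4)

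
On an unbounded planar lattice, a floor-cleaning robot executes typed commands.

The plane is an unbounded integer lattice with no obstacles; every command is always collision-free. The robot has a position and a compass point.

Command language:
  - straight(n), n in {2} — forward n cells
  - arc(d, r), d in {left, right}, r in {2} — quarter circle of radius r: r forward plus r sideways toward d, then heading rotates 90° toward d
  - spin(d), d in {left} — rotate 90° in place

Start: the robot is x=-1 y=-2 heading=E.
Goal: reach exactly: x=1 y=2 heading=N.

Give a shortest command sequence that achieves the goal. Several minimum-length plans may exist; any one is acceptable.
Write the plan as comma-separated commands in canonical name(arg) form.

from: x=-1 y=-2 heading=E
t=1 arc(left, 2) ⇒ x=1 y=0 heading=N
t=2 straight(2) ⇒ x=1 y=2 heading=N
no 1-step plan works, so 2 is optimal.

arc(left, 2), straight(2)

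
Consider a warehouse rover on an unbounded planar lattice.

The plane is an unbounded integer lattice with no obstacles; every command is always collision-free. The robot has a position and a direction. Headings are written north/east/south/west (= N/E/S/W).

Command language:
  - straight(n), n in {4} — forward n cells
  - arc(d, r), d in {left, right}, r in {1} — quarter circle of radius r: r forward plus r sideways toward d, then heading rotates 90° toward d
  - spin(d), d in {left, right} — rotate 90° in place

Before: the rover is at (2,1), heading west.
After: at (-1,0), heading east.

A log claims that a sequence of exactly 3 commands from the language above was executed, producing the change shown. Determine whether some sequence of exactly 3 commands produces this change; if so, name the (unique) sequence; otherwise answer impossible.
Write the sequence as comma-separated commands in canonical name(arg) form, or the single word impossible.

straight(4), spin(left), arc(left, 1)

key: running arc(left, 1) before straight(4) would end elsewhere — order is forced
t0: at (2,1), heading west
[1] after straight(4): at (-2,1), heading west
[2] after spin(left): at (-2,1), heading south
[3] after arc(left, 1): at (-1,0), heading east
no other 3-command option fits: unique.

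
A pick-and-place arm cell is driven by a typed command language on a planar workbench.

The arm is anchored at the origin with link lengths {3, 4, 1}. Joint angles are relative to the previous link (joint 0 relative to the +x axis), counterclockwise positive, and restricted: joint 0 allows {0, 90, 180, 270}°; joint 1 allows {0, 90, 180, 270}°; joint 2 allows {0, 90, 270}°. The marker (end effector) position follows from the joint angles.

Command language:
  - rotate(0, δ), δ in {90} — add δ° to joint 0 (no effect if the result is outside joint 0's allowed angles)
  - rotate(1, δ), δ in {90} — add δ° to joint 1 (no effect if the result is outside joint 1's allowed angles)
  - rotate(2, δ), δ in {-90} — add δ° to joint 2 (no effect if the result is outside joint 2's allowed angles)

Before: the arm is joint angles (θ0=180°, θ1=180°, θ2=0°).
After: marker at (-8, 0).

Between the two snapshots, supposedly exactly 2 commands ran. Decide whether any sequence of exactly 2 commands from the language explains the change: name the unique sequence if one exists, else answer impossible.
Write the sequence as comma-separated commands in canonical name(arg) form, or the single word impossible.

rotate(1, 90), rotate(1, 90)

begin: joint angles (θ0=180°, θ1=180°, θ2=0°)
step 1 (rotate(1, 90)): joint angles (θ0=180°, θ1=270°, θ2=0°)
step 2 (rotate(1, 90)): joint angles (θ0=180°, θ1=0°, θ2=0°)
no rival 2-sequence matches.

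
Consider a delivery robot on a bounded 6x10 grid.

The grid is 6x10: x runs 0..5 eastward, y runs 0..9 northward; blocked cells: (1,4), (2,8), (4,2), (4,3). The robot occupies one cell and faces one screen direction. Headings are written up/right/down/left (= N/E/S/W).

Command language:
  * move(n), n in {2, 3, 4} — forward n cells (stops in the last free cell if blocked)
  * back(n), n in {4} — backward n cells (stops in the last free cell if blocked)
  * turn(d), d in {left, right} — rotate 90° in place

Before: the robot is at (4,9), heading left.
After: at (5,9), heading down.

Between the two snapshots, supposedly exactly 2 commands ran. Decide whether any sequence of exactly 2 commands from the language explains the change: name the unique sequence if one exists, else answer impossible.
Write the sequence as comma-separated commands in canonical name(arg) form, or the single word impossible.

back(4), turn(left)

key: running turn(left) before back(4) would end elsewhere — order is forced
t0: at (4,9), heading left
t=1 back(4) ⇒ at (5,9), heading left
t=2 turn(left) ⇒ at (5,9), heading down
all 36 alternatives checked — unique.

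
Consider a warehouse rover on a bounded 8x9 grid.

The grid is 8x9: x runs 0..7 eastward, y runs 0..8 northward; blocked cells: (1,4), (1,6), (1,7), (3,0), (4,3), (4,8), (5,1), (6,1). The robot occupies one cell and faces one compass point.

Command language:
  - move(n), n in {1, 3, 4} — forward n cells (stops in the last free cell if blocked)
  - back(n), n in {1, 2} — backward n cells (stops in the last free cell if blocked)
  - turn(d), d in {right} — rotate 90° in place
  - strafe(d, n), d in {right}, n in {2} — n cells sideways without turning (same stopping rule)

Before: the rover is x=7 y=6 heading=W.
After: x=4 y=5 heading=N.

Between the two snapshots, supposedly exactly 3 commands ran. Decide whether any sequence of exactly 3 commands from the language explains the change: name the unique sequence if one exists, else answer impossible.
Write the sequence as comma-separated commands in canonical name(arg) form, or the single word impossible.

key: order matters: swapping move(3) and back(1) lands elsewhere
start: x=7 y=6 heading=W
[1] after move(3): x=4 y=6 heading=W
[2] after turn(right): x=4 y=6 heading=N
[3] after back(1): x=4 y=5 heading=N
all 343 alternatives checked — unique.

move(3), turn(right), back(1)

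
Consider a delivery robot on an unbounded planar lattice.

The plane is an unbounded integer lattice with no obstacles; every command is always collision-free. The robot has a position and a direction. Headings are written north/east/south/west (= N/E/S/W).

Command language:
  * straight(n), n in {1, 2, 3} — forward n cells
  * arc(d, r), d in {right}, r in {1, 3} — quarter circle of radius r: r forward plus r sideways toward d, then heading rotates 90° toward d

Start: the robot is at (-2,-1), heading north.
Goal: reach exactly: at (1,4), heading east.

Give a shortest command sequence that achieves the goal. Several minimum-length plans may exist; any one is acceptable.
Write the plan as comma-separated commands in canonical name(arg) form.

straight(2), arc(right, 3)

from: at (-2,-1), heading north
[1] after straight(2): at (-2,1), heading north
[2] after arc(right, 3): at (1,4), heading east
minimal: 2 command(s), checked below 2.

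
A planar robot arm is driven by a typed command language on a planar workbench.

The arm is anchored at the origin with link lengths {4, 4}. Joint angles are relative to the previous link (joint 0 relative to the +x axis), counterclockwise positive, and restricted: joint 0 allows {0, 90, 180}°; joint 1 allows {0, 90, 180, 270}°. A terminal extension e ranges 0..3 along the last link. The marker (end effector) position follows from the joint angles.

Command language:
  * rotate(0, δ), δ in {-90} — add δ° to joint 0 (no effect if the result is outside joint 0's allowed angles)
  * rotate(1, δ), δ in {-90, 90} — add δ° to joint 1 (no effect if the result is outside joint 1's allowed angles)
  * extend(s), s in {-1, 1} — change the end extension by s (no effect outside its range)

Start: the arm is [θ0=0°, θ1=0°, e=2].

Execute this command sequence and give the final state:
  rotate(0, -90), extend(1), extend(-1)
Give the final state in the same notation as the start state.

t0: [θ0=0°, θ1=0°, e=2]
1. rotate(0, -90) → [θ0=0°, θ1=0°, e=2]
2. extend(1) → [θ0=0°, θ1=0°, e=3]
3. extend(-1) → [θ0=0°, θ1=0°, e=2]

[θ0=0°, θ1=0°, e=2]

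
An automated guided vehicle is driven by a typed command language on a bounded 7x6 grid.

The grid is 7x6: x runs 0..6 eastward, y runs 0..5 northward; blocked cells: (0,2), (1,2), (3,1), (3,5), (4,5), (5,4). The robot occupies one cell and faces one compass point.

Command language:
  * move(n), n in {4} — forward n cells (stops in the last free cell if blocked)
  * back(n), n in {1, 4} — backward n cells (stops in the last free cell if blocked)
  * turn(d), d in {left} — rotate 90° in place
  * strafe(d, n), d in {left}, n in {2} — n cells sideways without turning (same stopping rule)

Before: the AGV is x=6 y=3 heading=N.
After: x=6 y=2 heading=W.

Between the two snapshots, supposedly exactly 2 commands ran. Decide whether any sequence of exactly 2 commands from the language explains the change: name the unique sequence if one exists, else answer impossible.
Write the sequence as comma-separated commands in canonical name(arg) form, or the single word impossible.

back(1), turn(left)

key: order matters: swapping back(1) and turn(left) lands elsewhere
from: x=6 y=3 heading=N
1. back(1) → x=6 y=2 heading=N
2. turn(left) → x=6 y=2 heading=W
uniquely the one of 25 2-step routes that fits.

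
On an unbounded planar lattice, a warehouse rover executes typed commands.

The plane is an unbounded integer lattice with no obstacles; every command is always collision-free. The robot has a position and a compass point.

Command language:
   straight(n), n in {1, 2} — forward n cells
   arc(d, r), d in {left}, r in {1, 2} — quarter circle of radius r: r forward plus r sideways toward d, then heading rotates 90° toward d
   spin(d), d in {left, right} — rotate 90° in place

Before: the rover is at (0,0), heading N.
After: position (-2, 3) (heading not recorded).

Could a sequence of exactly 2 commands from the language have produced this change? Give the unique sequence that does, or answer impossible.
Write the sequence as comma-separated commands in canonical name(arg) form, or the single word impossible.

straight(1), arc(left, 2)

key: running arc(left, 2) before straight(1) would end elsewhere — order is forced
begin: at (0,0), heading N
t=1 straight(1) ⇒ at (0,1), heading N
t=2 arc(left, 2) ⇒ at (-2,3), heading W
uniquely the one of 36 2-step routes that fits.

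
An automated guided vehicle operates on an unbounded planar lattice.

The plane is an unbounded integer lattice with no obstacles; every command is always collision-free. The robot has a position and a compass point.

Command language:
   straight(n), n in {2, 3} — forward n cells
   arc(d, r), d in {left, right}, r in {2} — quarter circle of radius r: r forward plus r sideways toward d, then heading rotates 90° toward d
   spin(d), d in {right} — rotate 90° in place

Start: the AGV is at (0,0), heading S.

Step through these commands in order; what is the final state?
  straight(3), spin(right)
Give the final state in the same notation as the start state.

begin: at (0,0), heading S
step 1 (straight(3)): at (0,-3), heading S
step 2 (spin(right)): at (0,-3), heading W

at (0,-3), heading W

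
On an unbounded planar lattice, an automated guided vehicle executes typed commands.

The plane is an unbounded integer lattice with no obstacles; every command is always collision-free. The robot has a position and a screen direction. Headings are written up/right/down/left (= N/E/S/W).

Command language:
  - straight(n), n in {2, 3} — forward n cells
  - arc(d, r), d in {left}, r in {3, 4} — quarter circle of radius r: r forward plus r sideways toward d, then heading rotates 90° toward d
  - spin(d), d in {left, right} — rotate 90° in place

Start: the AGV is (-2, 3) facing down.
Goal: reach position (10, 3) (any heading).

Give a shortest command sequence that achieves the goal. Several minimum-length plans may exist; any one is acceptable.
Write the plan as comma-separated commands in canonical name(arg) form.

arc(left, 3), straight(3), straight(3), arc(left, 3)

begin: (-2, 3) facing down
1. arc(left, 3) → (1, 0) facing right
2. straight(3) → (4, 0) facing right
3. straight(3) → (7, 0) facing right
4. arc(left, 3) → (10, 3) facing up
no 3-step plan works, so 4 is optimal.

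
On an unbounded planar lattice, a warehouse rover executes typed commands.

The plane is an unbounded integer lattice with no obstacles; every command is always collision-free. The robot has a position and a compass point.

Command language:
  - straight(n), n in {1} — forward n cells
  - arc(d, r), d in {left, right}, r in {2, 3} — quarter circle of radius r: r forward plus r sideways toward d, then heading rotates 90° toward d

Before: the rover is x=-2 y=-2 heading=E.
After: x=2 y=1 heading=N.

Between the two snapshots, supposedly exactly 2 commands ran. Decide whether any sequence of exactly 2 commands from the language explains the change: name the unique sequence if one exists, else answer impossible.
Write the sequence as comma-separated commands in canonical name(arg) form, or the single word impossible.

straight(1), arc(left, 3)

key: running arc(left, 3) before straight(1) would end elsewhere — order is forced
start: x=-2 y=-2 heading=E
[1] after straight(1): x=-1 y=-2 heading=E
[2] after arc(left, 3): x=2 y=1 heading=N
all 25 alternatives checked — unique.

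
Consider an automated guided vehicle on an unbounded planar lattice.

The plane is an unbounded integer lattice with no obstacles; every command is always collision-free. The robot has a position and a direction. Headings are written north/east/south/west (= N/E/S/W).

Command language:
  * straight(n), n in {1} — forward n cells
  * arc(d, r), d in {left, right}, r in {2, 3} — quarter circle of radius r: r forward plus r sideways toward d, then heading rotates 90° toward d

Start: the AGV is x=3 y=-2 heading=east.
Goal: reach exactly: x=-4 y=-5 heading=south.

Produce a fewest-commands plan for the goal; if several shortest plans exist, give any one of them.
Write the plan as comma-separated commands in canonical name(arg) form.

start: x=3 y=-2 heading=east
[1] after arc(left, 2): x=5 y=0 heading=north
[2] after arc(left, 2): x=3 y=2 heading=west
[3] after arc(left, 2): x=1 y=0 heading=south
[4] after arc(right, 2): x=-1 y=-2 heading=west
[5] after arc(left, 3): x=-4 y=-5 heading=south
no 4-step plan works, so 5 is optimal.

arc(left, 2), arc(left, 2), arc(left, 2), arc(right, 2), arc(left, 3)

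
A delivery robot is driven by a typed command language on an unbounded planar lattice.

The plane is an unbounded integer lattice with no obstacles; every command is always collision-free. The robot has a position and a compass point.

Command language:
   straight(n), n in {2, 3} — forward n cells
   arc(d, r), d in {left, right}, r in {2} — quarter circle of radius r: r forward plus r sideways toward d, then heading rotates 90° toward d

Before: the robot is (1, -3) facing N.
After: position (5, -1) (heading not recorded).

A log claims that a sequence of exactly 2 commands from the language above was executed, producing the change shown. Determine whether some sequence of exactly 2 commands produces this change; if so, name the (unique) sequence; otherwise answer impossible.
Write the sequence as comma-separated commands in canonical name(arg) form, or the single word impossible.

key: running straight(2) before arc(right, 2) would end elsewhere — order is forced
initial: (1, -3) facing N
step 1 (arc(right, 2)): (3, -1) facing E
step 2 (straight(2)): (5, -1) facing E
all 16 alternatives checked — unique.

arc(right, 2), straight(2)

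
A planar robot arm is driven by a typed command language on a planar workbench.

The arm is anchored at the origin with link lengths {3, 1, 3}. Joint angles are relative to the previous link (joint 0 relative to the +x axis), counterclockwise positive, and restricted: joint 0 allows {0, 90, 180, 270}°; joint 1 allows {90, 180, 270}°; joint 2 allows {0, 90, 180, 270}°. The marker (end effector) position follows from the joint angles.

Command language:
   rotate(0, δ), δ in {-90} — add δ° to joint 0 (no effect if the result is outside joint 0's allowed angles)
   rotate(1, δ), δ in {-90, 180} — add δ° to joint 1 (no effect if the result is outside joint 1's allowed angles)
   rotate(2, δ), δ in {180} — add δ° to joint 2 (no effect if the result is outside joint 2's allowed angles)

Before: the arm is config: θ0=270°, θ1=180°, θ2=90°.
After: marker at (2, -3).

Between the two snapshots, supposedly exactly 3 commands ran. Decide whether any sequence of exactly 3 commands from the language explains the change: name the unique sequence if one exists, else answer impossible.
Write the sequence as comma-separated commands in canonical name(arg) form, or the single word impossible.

start: config: θ0=270°, θ1=180°, θ2=90°
1. rotate(0, -90) → config: θ0=180°, θ1=180°, θ2=90°
2. rotate(0, -90) → config: θ0=90°, θ1=180°, θ2=90°
3. rotate(0, -90) → config: θ0=0°, θ1=180°, θ2=90°
all 64 alternatives checked — unique.

rotate(0, -90), rotate(0, -90), rotate(0, -90)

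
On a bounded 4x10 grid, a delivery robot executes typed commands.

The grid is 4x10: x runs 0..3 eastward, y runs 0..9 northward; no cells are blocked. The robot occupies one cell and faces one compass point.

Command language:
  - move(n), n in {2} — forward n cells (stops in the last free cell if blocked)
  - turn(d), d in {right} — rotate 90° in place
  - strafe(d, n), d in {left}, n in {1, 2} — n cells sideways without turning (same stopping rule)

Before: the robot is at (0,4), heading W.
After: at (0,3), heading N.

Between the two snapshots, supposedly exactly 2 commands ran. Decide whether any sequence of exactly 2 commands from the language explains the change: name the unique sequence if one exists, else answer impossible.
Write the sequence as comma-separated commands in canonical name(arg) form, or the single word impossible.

strafe(left, 1), turn(right)

key: cell and facing (now N) both changed — the 2 commands mix motion and turning
from: at (0,4), heading W
t=1 strafe(left, 1) ⇒ at (0,3), heading W
t=2 turn(right) ⇒ at (0,3), heading N
all 16 alternatives checked — unique.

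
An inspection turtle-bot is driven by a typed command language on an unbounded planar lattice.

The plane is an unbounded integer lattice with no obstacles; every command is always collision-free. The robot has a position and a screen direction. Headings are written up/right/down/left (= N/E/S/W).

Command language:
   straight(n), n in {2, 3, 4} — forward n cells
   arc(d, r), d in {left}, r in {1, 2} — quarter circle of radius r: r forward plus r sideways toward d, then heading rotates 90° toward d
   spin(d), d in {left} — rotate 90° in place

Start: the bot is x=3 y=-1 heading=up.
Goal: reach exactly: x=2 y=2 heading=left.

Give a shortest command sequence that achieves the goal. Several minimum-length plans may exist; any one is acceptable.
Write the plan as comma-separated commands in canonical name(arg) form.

straight(2), arc(left, 1)

start: x=3 y=-1 heading=up
[1] after straight(2): x=3 y=1 heading=up
[2] after arc(left, 1): x=2 y=2 heading=left
no 1-step plan works, so 2 is optimal.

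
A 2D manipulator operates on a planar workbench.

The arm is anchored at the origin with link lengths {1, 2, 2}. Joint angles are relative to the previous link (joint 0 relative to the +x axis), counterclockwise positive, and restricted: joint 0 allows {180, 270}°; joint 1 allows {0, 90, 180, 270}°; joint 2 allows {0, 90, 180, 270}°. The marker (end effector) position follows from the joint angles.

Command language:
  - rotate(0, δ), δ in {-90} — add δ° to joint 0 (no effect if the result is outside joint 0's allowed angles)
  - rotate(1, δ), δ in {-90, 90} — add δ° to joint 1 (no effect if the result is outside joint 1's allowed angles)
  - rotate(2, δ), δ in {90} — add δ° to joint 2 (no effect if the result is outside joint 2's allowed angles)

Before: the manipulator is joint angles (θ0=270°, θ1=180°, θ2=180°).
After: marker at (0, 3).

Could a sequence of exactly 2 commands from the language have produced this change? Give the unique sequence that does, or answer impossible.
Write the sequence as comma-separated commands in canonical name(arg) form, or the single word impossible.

begin: joint angles (θ0=270°, θ1=180°, θ2=180°)
[1] after rotate(2, 90): joint angles (θ0=270°, θ1=180°, θ2=270°)
[2] after rotate(2, 90): joint angles (θ0=270°, θ1=180°, θ2=0°)
all 16 alternatives checked — unique.

rotate(2, 90), rotate(2, 90)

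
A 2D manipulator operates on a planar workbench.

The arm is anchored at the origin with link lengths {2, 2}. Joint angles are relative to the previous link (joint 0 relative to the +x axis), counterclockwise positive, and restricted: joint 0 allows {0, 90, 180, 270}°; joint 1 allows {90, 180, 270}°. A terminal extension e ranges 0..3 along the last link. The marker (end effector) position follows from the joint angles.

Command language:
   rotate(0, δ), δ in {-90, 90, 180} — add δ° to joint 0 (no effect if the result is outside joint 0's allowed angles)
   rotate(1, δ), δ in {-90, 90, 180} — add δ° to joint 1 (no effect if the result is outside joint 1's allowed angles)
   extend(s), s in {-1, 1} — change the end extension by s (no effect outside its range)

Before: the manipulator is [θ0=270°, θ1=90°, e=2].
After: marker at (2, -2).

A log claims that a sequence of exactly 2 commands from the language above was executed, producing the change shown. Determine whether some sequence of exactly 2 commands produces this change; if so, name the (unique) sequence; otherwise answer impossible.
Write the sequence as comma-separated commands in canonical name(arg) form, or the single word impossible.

initial: [θ0=270°, θ1=90°, e=2]
step 1 (extend(-1)): [θ0=270°, θ1=90°, e=1]
step 2 (extend(-1)): [θ0=270°, θ1=90°, e=0]
all 64 alternatives checked — unique.

extend(-1), extend(-1)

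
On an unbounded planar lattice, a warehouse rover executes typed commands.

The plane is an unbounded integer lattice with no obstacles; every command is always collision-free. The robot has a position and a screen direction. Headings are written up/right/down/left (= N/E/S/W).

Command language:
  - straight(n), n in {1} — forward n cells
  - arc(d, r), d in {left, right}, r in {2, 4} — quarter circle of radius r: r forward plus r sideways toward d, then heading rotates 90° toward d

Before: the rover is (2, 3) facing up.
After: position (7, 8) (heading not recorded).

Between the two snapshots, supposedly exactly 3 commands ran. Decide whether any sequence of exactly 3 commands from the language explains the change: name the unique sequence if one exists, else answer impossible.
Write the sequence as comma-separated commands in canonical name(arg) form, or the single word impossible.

straight(1), arc(right, 4), straight(1)

initial: (2, 3) facing up
1. straight(1) → (2, 4) facing up
2. arc(right, 4) → (6, 8) facing right
3. straight(1) → (7, 8) facing right
uniquely the one of 125 3-step routes that fits.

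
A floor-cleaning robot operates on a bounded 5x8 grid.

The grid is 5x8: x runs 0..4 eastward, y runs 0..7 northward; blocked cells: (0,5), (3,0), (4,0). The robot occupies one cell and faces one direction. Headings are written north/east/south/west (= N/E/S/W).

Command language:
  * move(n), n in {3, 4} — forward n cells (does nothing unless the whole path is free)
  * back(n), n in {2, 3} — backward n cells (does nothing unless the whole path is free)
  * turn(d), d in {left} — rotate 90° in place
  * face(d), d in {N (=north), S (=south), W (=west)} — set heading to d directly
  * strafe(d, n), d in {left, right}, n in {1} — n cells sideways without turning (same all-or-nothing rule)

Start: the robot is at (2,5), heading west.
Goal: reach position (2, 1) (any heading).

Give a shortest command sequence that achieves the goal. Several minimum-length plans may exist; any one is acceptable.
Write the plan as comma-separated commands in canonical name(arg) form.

face(S), move(4)

from: at (2,5), heading west
t=1 face(S) ⇒ at (2,5), heading south
t=2 move(4) ⇒ at (2,1), heading south
minimal: 2 command(s), checked below 2.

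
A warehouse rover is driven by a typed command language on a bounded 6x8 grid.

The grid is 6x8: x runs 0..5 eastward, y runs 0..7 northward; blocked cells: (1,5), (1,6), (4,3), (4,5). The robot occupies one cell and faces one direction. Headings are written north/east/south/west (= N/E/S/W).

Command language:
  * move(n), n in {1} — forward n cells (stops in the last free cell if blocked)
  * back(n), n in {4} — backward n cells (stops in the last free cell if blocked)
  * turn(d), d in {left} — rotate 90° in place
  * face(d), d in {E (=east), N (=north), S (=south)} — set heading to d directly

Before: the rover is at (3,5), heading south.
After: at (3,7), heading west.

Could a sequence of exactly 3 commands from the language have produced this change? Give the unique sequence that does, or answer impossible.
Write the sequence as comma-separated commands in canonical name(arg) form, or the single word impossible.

back(4), face(N), turn(left)

key: back(4) runs into the grid edge before its full distance
begin: at (3,5), heading south
[1] after back(4): at (3,7), heading south
[2] after face(N): at (3,7), heading north
[3] after turn(left): at (3,7), heading west
no rival 3-sequence matches.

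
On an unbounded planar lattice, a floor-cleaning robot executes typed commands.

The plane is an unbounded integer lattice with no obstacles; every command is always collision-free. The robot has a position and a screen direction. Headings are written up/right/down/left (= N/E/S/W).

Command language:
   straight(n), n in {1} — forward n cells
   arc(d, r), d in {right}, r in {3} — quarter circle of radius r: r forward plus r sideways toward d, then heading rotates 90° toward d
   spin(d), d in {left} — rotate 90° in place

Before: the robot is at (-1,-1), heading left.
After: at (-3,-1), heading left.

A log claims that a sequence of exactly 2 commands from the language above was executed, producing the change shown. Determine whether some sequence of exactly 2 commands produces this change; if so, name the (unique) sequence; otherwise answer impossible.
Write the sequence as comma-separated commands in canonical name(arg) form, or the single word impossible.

key: heading stays W — no command in the sequence turns
begin: at (-1,-1), heading left
step 1 (straight(1)): at (-2,-1), heading left
step 2 (straight(1)): at (-3,-1), heading left
all 9 alternatives checked — unique.

straight(1), straight(1)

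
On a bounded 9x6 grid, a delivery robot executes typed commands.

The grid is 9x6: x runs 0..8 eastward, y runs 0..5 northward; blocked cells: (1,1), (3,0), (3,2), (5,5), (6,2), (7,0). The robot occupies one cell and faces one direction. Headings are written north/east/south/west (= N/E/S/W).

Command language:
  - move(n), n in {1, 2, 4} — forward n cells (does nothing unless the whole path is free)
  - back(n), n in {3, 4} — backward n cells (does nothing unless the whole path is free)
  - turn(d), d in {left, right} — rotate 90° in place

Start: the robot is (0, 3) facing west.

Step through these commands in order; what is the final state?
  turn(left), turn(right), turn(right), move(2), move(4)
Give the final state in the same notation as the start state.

begin: (0, 3) facing west
step 1 (turn(left)): (0, 3) facing south
step 2 (turn(right)): (0, 3) facing west
step 3 (turn(right)): (0, 3) facing north
step 4 (move(2)): (0, 5) facing north
step 5 (move(4)): (0, 5) facing north

(0, 5) facing north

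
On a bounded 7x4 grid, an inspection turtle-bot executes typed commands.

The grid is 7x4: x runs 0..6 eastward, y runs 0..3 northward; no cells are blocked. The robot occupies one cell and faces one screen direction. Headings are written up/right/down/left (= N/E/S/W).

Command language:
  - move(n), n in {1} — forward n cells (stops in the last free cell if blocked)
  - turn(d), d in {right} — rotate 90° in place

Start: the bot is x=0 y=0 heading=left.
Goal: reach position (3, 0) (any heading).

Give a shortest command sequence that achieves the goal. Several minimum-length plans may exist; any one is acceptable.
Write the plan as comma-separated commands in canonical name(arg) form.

turn(right), turn(right), move(1), move(1), move(1)

begin: x=0 y=0 heading=left
1. turn(right) → x=0 y=0 heading=up
2. turn(right) → x=0 y=0 heading=right
3. move(1) → x=1 y=0 heading=right
4. move(1) → x=2 y=0 heading=right
5. move(1) → x=3 y=0 heading=right
nothing shorter than 5 reaches the goal.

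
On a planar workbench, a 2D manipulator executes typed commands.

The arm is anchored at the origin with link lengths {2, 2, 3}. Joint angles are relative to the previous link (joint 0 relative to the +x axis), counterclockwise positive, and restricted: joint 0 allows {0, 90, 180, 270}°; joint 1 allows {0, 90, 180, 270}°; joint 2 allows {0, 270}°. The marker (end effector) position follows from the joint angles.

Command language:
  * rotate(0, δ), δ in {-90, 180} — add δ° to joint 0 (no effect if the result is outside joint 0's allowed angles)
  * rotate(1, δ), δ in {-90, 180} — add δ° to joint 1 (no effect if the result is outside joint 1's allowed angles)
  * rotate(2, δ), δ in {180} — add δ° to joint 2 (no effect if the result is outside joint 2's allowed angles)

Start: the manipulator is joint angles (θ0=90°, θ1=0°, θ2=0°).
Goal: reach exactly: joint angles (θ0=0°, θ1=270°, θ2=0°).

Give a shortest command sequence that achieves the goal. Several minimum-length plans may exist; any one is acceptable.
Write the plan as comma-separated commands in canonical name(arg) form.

rotate(0, -90), rotate(1, -90)

begin: joint angles (θ0=90°, θ1=0°, θ2=0°)
[1] after rotate(0, -90): joint angles (θ0=0°, θ1=0°, θ2=0°)
[2] after rotate(1, -90): joint angles (θ0=0°, θ1=270°, θ2=0°)
shorter routes all fall short; 2 is best.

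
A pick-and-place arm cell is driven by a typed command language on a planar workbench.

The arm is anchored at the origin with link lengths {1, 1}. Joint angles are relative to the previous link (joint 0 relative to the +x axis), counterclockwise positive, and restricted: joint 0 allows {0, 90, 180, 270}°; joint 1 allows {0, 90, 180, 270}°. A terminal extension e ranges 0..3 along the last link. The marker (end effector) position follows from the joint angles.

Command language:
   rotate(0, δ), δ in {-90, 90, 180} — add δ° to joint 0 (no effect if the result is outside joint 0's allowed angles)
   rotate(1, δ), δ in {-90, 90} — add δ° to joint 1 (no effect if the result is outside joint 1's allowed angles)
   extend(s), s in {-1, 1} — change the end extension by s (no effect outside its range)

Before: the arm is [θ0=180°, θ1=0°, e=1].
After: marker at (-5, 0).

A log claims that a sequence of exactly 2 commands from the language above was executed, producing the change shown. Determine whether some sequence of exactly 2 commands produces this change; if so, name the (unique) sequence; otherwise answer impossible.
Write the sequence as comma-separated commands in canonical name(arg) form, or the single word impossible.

begin: [θ0=180°, θ1=0°, e=1]
[1] after extend(1): [θ0=180°, θ1=0°, e=2]
[2] after extend(1): [θ0=180°, θ1=0°, e=3]
no other 2-command option fits: unique.

extend(1), extend(1)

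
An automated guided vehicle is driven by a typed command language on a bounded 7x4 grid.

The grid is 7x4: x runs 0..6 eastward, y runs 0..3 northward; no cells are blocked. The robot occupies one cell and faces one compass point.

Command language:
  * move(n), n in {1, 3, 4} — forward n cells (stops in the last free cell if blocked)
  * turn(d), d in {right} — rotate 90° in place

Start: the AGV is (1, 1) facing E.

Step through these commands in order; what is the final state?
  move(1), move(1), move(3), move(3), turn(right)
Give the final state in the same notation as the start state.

(6, 1) facing S

from: (1, 1) facing E
t=1 move(1) ⇒ (2, 1) facing E
t=2 move(1) ⇒ (3, 1) facing E
t=3 move(3) ⇒ (6, 1) facing E
t=4 move(3) ⇒ (6, 1) facing E
t=5 turn(right) ⇒ (6, 1) facing S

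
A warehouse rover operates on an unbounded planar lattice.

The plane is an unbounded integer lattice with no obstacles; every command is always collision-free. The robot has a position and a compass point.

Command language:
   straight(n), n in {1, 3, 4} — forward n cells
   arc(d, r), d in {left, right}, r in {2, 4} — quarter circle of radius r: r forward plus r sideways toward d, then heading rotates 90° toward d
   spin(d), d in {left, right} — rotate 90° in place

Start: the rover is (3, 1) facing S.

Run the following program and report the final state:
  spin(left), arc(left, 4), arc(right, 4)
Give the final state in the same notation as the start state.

(11, 9) facing E

from: (3, 1) facing S
[1] after spin(left): (3, 1) facing E
[2] after arc(left, 4): (7, 5) facing N
[3] after arc(right, 4): (11, 9) facing E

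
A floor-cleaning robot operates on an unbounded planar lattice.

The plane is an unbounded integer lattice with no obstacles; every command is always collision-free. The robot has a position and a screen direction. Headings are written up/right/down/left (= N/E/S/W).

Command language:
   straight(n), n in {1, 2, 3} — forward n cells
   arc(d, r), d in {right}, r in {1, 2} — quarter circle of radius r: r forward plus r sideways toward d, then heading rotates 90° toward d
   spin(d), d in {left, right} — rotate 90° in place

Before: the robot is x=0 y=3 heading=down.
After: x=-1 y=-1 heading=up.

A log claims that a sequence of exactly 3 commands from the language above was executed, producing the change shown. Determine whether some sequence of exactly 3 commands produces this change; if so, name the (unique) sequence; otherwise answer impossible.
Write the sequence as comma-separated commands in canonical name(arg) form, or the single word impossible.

key: position moved to (-1,-1) AND the heading swung to N — translation plus rotation needed
begin: x=0 y=3 heading=down
[1] after straight(3): x=0 y=0 heading=down
[2] after arc(right, 1): x=-1 y=-1 heading=left
[3] after spin(right): x=-1 y=-1 heading=up
no rival 3-sequence matches.

straight(3), arc(right, 1), spin(right)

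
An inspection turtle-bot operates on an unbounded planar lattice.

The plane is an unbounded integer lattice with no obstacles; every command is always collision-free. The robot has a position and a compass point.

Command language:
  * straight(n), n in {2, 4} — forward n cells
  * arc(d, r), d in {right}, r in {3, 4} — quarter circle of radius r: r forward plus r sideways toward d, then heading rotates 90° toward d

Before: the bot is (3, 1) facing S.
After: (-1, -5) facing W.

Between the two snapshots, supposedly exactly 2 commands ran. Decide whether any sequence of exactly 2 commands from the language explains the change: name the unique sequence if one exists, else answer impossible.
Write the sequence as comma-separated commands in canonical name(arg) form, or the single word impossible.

straight(2), arc(right, 4)

key: running arc(right, 4) before straight(2) would end elsewhere — order is forced
t0: (3, 1) facing S
t=1 straight(2) ⇒ (3, -1) facing S
t=2 arc(right, 4) ⇒ (-1, -5) facing W
no other 2-command option fits: unique.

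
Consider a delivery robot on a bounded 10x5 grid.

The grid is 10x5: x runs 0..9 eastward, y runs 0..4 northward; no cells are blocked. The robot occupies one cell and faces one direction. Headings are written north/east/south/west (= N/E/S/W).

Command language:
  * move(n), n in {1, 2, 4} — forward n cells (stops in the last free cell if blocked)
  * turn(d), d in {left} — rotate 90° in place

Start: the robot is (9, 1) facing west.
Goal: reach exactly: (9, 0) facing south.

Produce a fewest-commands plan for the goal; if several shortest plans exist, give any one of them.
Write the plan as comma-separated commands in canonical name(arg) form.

from: (9, 1) facing west
[1] after turn(left): (9, 1) facing south
[2] after move(1): (9, 0) facing south
shorter routes all fall short; 2 is best.

turn(left), move(1)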